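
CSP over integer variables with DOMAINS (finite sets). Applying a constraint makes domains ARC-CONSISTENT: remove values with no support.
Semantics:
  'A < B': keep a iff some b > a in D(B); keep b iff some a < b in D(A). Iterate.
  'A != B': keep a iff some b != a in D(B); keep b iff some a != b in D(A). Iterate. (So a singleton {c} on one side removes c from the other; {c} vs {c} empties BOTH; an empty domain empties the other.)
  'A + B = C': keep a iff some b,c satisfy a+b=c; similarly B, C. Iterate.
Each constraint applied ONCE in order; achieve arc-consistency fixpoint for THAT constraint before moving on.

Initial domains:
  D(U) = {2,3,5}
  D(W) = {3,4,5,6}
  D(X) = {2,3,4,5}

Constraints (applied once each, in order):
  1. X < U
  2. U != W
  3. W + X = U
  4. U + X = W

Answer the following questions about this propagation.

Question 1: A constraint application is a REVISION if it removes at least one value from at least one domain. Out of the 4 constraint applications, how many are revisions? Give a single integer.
Answer: 3

Derivation:
Constraint 1 (X < U) on D(X)={2,3,4,5} D(U)={2,3,5}: X {2,3,4,5}->{2,3,4}; U {2,3,5}->{3,5} => REVISION
Constraint 2 (U != W) on D(U)={3,5} D(W)={3,4,5,6}: no change => not a revision
Constraint 3 (W + X = U) on D(W)={3,4,5,6} D(X)={2,3,4} D(U)={3,5}: W {3,4,5,6}->{3}; X {2,3,4}->{2}; U {3,5}->{5} => REVISION
Constraint 4 (U + X = W) on D(U)={5} D(X)={2} D(W)={3}: U {5}->{}; X {2}->{}; W {3}->{} => REVISION
Total revisions = 3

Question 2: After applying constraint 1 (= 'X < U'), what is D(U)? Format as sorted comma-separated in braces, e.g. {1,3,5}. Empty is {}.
Answer: {3,5}

Derivation:
Constraint 1 (X < U) on D(X)={2,3,4,5} D(U)={2,3,5}: X {2,3,4,5}->{2,3,4}; U {2,3,5}->{3,5}
So after constraint 1: D(U) = {3,5}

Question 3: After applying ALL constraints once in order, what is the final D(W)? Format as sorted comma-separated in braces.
Answer: {}

Derivation:
Constraint 1 (X < U) on D(X)={2,3,4,5} D(U)={2,3,5}: X {2,3,4,5}->{2,3,4}; U {2,3,5}->{3,5}
Constraint 2 (U != W) on D(U)={3,5} D(W)={3,4,5,6}: no change
Constraint 3 (W + X = U) on D(W)={3,4,5,6} D(X)={2,3,4} D(U)={3,5}: W {3,4,5,6}->{3}; X {2,3,4}->{2}; U {3,5}->{5}
Constraint 4 (U + X = W) on D(U)={5} D(X)={2} D(W)={3}: U {5}->{}; X {2}->{}; W {3}->{}
So after all 4 constraints: D(W) = {}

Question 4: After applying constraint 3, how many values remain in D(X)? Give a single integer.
Answer: 1

Derivation:
Constraint 1 (X < U) on D(X)={2,3,4,5} D(U)={2,3,5}: X {2,3,4,5}->{2,3,4}; U {2,3,5}->{3,5}
Constraint 2 (U != W) on D(U)={3,5} D(W)={3,4,5,6}: no change
Constraint 3 (W + X = U) on D(W)={3,4,5,6} D(X)={2,3,4} D(U)={3,5}: W {3,4,5,6}->{3}; X {2,3,4}->{2}; U {3,5}->{5}
So after constraint 3: D(X)={2}, size = 1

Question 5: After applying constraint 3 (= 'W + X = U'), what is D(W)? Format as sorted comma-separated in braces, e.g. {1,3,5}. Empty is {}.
Constraint 1 (X < U) on D(X)={2,3,4,5} D(U)={2,3,5}: X {2,3,4,5}->{2,3,4}; U {2,3,5}->{3,5}
Constraint 2 (U != W) on D(U)={3,5} D(W)={3,4,5,6}: no change
Constraint 3 (W + X = U) on D(W)={3,4,5,6} D(X)={2,3,4} D(U)={3,5}: W {3,4,5,6}->{3}; X {2,3,4}->{2}; U {3,5}->{5}
So after constraint 3: D(W) = {3}

Answer: {3}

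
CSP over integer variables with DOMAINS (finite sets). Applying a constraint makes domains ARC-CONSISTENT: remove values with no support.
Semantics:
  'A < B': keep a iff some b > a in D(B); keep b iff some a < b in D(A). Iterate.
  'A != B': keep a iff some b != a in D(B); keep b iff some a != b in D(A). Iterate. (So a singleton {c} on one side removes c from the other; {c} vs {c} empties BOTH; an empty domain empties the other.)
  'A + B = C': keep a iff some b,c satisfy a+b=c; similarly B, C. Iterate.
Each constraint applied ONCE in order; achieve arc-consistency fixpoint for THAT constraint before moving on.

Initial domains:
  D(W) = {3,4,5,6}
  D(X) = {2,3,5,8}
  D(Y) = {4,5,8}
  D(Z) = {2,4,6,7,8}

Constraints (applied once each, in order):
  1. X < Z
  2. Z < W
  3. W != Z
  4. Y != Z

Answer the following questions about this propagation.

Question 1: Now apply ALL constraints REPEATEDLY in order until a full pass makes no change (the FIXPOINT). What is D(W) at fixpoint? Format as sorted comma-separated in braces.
pass 0 (initial): D(W)={3,4,5,6}
pass 1: W {3,4,5,6}->{5,6}; X {2,3,5,8}->{2,3,5}; Y {4,5,8}->{5,8}; Z {2,4,6,7,8}->{4}
pass 2: X {2,3,5}->{2,3}
pass 3: no change
Fixpoint after 3 passes: D(W) = {5,6}

Answer: {5,6}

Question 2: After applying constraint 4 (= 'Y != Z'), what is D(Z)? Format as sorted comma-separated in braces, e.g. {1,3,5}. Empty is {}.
Constraint 1 (X < Z) on D(X)={2,3,5,8} D(Z)={2,4,6,7,8}: X {2,3,5,8}->{2,3,5}; Z {2,4,6,7,8}->{4,6,7,8}
Constraint 2 (Z < W) on D(Z)={4,6,7,8} D(W)={3,4,5,6}: Z {4,6,7,8}->{4}; W {3,4,5,6}->{5,6}
Constraint 3 (W != Z) on D(W)={5,6} D(Z)={4}: no change
Constraint 4 (Y != Z) on D(Y)={4,5,8} D(Z)={4}: Y {4,5,8}->{5,8}
So after constraint 4: D(Z) = {4}

Answer: {4}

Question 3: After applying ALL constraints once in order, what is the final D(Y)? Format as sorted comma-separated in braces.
Answer: {5,8}

Derivation:
Constraint 1 (X < Z) on D(X)={2,3,5,8} D(Z)={2,4,6,7,8}: X {2,3,5,8}->{2,3,5}; Z {2,4,6,7,8}->{4,6,7,8}
Constraint 2 (Z < W) on D(Z)={4,6,7,8} D(W)={3,4,5,6}: Z {4,6,7,8}->{4}; W {3,4,5,6}->{5,6}
Constraint 3 (W != Z) on D(W)={5,6} D(Z)={4}: no change
Constraint 4 (Y != Z) on D(Y)={4,5,8} D(Z)={4}: Y {4,5,8}->{5,8}
So after all 4 constraints: D(Y) = {5,8}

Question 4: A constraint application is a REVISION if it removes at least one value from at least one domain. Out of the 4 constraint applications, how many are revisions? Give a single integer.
Constraint 1 (X < Z) on D(X)={2,3,5,8} D(Z)={2,4,6,7,8}: X {2,3,5,8}->{2,3,5}; Z {2,4,6,7,8}->{4,6,7,8} => REVISION
Constraint 2 (Z < W) on D(Z)={4,6,7,8} D(W)={3,4,5,6}: Z {4,6,7,8}->{4}; W {3,4,5,6}->{5,6} => REVISION
Constraint 3 (W != Z) on D(W)={5,6} D(Z)={4}: no change => not a revision
Constraint 4 (Y != Z) on D(Y)={4,5,8} D(Z)={4}: Y {4,5,8}->{5,8} => REVISION
Total revisions = 3

Answer: 3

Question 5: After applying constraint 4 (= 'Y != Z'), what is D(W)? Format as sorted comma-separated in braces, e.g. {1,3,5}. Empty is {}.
Constraint 1 (X < Z) on D(X)={2,3,5,8} D(Z)={2,4,6,7,8}: X {2,3,5,8}->{2,3,5}; Z {2,4,6,7,8}->{4,6,7,8}
Constraint 2 (Z < W) on D(Z)={4,6,7,8} D(W)={3,4,5,6}: Z {4,6,7,8}->{4}; W {3,4,5,6}->{5,6}
Constraint 3 (W != Z) on D(W)={5,6} D(Z)={4}: no change
Constraint 4 (Y != Z) on D(Y)={4,5,8} D(Z)={4}: Y {4,5,8}->{5,8}
So after constraint 4: D(W) = {5,6}

Answer: {5,6}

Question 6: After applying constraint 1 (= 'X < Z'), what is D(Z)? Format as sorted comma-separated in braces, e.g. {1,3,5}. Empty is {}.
Constraint 1 (X < Z) on D(X)={2,3,5,8} D(Z)={2,4,6,7,8}: X {2,3,5,8}->{2,3,5}; Z {2,4,6,7,8}->{4,6,7,8}
So after constraint 1: D(Z) = {4,6,7,8}

Answer: {4,6,7,8}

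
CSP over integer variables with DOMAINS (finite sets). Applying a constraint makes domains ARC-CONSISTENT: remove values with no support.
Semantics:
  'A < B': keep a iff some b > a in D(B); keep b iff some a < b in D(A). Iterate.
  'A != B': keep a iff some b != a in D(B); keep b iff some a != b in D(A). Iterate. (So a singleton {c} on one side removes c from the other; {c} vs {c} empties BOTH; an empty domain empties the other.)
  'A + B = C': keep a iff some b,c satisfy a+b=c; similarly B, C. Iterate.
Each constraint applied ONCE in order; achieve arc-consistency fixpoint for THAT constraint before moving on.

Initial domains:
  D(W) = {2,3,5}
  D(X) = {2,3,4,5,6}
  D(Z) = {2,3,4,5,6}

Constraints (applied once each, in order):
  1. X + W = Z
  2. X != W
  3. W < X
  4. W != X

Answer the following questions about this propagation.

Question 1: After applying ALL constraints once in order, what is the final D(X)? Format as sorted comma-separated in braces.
Constraint 1 (X + W = Z) on D(X)={2,3,4,5,6} D(W)={2,3,5} D(Z)={2,3,4,5,6}: X {2,3,4,5,6}->{2,3,4}; W {2,3,5}->{2,3}; Z {2,3,4,5,6}->{4,5,6}
Constraint 2 (X != W) on D(X)={2,3,4} D(W)={2,3}: no change
Constraint 3 (W < X) on D(W)={2,3} D(X)={2,3,4}: X {2,3,4}->{3,4}
Constraint 4 (W != X) on D(W)={2,3} D(X)={3,4}: no change
So after all 4 constraints: D(X) = {3,4}

Answer: {3,4}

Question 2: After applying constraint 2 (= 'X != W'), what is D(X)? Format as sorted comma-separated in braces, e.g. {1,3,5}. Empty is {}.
Answer: {2,3,4}

Derivation:
Constraint 1 (X + W = Z) on D(X)={2,3,4,5,6} D(W)={2,3,5} D(Z)={2,3,4,5,6}: X {2,3,4,5,6}->{2,3,4}; W {2,3,5}->{2,3}; Z {2,3,4,5,6}->{4,5,6}
Constraint 2 (X != W) on D(X)={2,3,4} D(W)={2,3}: no change
So after constraint 2: D(X) = {2,3,4}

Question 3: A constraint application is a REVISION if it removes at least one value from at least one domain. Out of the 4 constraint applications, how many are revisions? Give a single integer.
Constraint 1 (X + W = Z) on D(X)={2,3,4,5,6} D(W)={2,3,5} D(Z)={2,3,4,5,6}: X {2,3,4,5,6}->{2,3,4}; W {2,3,5}->{2,3}; Z {2,3,4,5,6}->{4,5,6} => REVISION
Constraint 2 (X != W) on D(X)={2,3,4} D(W)={2,3}: no change => not a revision
Constraint 3 (W < X) on D(W)={2,3} D(X)={2,3,4}: X {2,3,4}->{3,4} => REVISION
Constraint 4 (W != X) on D(W)={2,3} D(X)={3,4}: no change => not a revision
Total revisions = 2

Answer: 2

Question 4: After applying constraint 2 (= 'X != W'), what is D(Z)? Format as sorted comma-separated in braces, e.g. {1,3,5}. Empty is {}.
Answer: {4,5,6}

Derivation:
Constraint 1 (X + W = Z) on D(X)={2,3,4,5,6} D(W)={2,3,5} D(Z)={2,3,4,5,6}: X {2,3,4,5,6}->{2,3,4}; W {2,3,5}->{2,3}; Z {2,3,4,5,6}->{4,5,6}
Constraint 2 (X != W) on D(X)={2,3,4} D(W)={2,3}: no change
So after constraint 2: D(Z) = {4,5,6}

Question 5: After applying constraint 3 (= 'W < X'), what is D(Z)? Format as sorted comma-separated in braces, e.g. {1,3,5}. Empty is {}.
Answer: {4,5,6}

Derivation:
Constraint 1 (X + W = Z) on D(X)={2,3,4,5,6} D(W)={2,3,5} D(Z)={2,3,4,5,6}: X {2,3,4,5,6}->{2,3,4}; W {2,3,5}->{2,3}; Z {2,3,4,5,6}->{4,5,6}
Constraint 2 (X != W) on D(X)={2,3,4} D(W)={2,3}: no change
Constraint 3 (W < X) on D(W)={2,3} D(X)={2,3,4}: X {2,3,4}->{3,4}
So after constraint 3: D(Z) = {4,5,6}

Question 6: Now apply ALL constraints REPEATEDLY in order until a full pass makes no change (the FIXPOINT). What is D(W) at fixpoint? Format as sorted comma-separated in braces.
pass 0 (initial): D(W)={2,3,5}
pass 1: W {2,3,5}->{2,3}; X {2,3,4,5,6}->{3,4}; Z {2,3,4,5,6}->{4,5,6}
pass 2: Z {4,5,6}->{5,6}
pass 3: no change
Fixpoint after 3 passes: D(W) = {2,3}

Answer: {2,3}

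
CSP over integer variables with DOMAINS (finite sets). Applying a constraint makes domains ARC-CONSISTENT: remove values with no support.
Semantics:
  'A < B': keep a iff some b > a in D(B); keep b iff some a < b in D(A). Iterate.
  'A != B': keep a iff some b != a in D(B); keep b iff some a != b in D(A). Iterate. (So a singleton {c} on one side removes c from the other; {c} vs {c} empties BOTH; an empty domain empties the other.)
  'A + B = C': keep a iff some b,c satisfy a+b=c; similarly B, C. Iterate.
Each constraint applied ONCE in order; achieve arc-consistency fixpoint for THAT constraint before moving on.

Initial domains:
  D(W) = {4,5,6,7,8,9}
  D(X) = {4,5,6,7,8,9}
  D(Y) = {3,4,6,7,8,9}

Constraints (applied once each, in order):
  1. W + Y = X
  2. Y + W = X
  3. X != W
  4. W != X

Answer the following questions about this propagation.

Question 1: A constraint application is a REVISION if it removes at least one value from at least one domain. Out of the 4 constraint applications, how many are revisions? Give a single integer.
Constraint 1 (W + Y = X) on D(W)={4,5,6,7,8,9} D(Y)={3,4,6,7,8,9} D(X)={4,5,6,7,8,9}: W {4,5,6,7,8,9}->{4,5,6}; Y {3,4,6,7,8,9}->{3,4}; X {4,5,6,7,8,9}->{7,8,9} => REVISION
Constraint 2 (Y + W = X) on D(Y)={3,4} D(W)={4,5,6} D(X)={7,8,9}: no change => not a revision
Constraint 3 (X != W) on D(X)={7,8,9} D(W)={4,5,6}: no change => not a revision
Constraint 4 (W != X) on D(W)={4,5,6} D(X)={7,8,9}: no change => not a revision
Total revisions = 1

Answer: 1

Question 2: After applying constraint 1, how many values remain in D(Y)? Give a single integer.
Answer: 2

Derivation:
Constraint 1 (W + Y = X) on D(W)={4,5,6,7,8,9} D(Y)={3,4,6,7,8,9} D(X)={4,5,6,7,8,9}: W {4,5,6,7,8,9}->{4,5,6}; Y {3,4,6,7,8,9}->{3,4}; X {4,5,6,7,8,9}->{7,8,9}
So after constraint 1: D(Y)={3,4}, size = 2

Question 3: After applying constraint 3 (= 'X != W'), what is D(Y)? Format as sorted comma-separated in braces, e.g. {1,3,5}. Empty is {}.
Constraint 1 (W + Y = X) on D(W)={4,5,6,7,8,9} D(Y)={3,4,6,7,8,9} D(X)={4,5,6,7,8,9}: W {4,5,6,7,8,9}->{4,5,6}; Y {3,4,6,7,8,9}->{3,4}; X {4,5,6,7,8,9}->{7,8,9}
Constraint 2 (Y + W = X) on D(Y)={3,4} D(W)={4,5,6} D(X)={7,8,9}: no change
Constraint 3 (X != W) on D(X)={7,8,9} D(W)={4,5,6}: no change
So after constraint 3: D(Y) = {3,4}

Answer: {3,4}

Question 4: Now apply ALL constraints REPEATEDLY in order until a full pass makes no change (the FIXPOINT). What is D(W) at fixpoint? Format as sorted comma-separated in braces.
Answer: {4,5,6}

Derivation:
pass 0 (initial): D(W)={4,5,6,7,8,9}
pass 1: W {4,5,6,7,8,9}->{4,5,6}; X {4,5,6,7,8,9}->{7,8,9}; Y {3,4,6,7,8,9}->{3,4}
pass 2: no change
Fixpoint after 2 passes: D(W) = {4,5,6}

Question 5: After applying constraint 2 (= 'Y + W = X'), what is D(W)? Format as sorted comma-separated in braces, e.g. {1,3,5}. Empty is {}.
Answer: {4,5,6}

Derivation:
Constraint 1 (W + Y = X) on D(W)={4,5,6,7,8,9} D(Y)={3,4,6,7,8,9} D(X)={4,5,6,7,8,9}: W {4,5,6,7,8,9}->{4,5,6}; Y {3,4,6,7,8,9}->{3,4}; X {4,5,6,7,8,9}->{7,8,9}
Constraint 2 (Y + W = X) on D(Y)={3,4} D(W)={4,5,6} D(X)={7,8,9}: no change
So after constraint 2: D(W) = {4,5,6}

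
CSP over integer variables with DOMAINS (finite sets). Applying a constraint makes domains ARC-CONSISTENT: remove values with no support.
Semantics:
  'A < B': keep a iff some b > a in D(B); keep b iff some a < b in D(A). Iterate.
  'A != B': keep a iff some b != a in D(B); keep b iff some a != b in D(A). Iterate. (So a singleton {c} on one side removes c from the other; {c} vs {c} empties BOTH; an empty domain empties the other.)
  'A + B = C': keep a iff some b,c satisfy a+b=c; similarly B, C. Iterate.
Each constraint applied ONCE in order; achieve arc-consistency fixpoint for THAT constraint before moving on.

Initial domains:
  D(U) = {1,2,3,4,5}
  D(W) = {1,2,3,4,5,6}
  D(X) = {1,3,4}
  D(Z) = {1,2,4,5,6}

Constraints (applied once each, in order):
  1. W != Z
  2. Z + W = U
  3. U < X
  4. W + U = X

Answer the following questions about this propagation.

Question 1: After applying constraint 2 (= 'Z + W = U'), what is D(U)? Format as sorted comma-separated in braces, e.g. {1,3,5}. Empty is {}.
Answer: {2,3,4,5}

Derivation:
Constraint 1 (W != Z) on D(W)={1,2,3,4,5,6} D(Z)={1,2,4,5,6}: no change
Constraint 2 (Z + W = U) on D(Z)={1,2,4,5,6} D(W)={1,2,3,4,5,6} D(U)={1,2,3,4,5}: Z {1,2,4,5,6}->{1,2,4}; W {1,2,3,4,5,6}->{1,2,3,4}; U {1,2,3,4,5}->{2,3,4,5}
So after constraint 2: D(U) = {2,3,4,5}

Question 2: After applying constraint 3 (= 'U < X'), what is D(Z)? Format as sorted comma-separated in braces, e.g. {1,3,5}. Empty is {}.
Answer: {1,2,4}

Derivation:
Constraint 1 (W != Z) on D(W)={1,2,3,4,5,6} D(Z)={1,2,4,5,6}: no change
Constraint 2 (Z + W = U) on D(Z)={1,2,4,5,6} D(W)={1,2,3,4,5,6} D(U)={1,2,3,4,5}: Z {1,2,4,5,6}->{1,2,4}; W {1,2,3,4,5,6}->{1,2,3,4}; U {1,2,3,4,5}->{2,3,4,5}
Constraint 3 (U < X) on D(U)={2,3,4,5} D(X)={1,3,4}: U {2,3,4,5}->{2,3}; X {1,3,4}->{3,4}
So after constraint 3: D(Z) = {1,2,4}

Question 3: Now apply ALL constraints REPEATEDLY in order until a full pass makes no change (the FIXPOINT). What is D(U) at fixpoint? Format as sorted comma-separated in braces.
Answer: {2,3}

Derivation:
pass 0 (initial): D(U)={1,2,3,4,5}
pass 1: U {1,2,3,4,5}->{2,3}; W {1,2,3,4,5,6}->{1,2}; X {1,3,4}->{3,4}; Z {1,2,4,5,6}->{1,2,4}
pass 2: Z {1,2,4}->{1,2}
pass 3: no change
Fixpoint after 3 passes: D(U) = {2,3}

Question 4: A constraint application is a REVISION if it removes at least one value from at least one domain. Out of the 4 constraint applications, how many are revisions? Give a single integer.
Constraint 1 (W != Z) on D(W)={1,2,3,4,5,6} D(Z)={1,2,4,5,6}: no change => not a revision
Constraint 2 (Z + W = U) on D(Z)={1,2,4,5,6} D(W)={1,2,3,4,5,6} D(U)={1,2,3,4,5}: Z {1,2,4,5,6}->{1,2,4}; W {1,2,3,4,5,6}->{1,2,3,4}; U {1,2,3,4,5}->{2,3,4,5} => REVISION
Constraint 3 (U < X) on D(U)={2,3,4,5} D(X)={1,3,4}: U {2,3,4,5}->{2,3}; X {1,3,4}->{3,4} => REVISION
Constraint 4 (W + U = X) on D(W)={1,2,3,4} D(U)={2,3} D(X)={3,4}: W {1,2,3,4}->{1,2} => REVISION
Total revisions = 3

Answer: 3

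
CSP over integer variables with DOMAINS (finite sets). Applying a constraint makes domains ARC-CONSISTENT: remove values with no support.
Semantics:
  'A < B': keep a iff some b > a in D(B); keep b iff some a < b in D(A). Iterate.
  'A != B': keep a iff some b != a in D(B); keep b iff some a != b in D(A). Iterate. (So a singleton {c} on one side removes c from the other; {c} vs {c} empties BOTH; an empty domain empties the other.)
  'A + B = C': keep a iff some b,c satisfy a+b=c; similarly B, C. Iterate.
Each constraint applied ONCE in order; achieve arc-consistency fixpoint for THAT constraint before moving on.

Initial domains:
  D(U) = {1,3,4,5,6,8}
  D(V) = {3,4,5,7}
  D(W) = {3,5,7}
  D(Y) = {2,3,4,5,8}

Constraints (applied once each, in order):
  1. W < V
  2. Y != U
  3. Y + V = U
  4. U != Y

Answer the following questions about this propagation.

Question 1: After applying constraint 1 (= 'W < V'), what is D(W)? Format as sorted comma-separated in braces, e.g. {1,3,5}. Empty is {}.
Constraint 1 (W < V) on D(W)={3,5,7} D(V)={3,4,5,7}: W {3,5,7}->{3,5}; V {3,4,5,7}->{4,5,7}
So after constraint 1: D(W) = {3,5}

Answer: {3,5}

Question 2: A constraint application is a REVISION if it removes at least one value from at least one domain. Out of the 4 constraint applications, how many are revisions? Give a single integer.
Constraint 1 (W < V) on D(W)={3,5,7} D(V)={3,4,5,7}: W {3,5,7}->{3,5}; V {3,4,5,7}->{4,5,7} => REVISION
Constraint 2 (Y != U) on D(Y)={2,3,4,5,8} D(U)={1,3,4,5,6,8}: no change => not a revision
Constraint 3 (Y + V = U) on D(Y)={2,3,4,5,8} D(V)={4,5,7} D(U)={1,3,4,5,6,8}: Y {2,3,4,5,8}->{2,3,4}; V {4,5,7}->{4,5}; U {1,3,4,5,6,8}->{6,8} => REVISION
Constraint 4 (U != Y) on D(U)={6,8} D(Y)={2,3,4}: no change => not a revision
Total revisions = 2

Answer: 2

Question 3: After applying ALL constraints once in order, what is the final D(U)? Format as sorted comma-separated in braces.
Answer: {6,8}

Derivation:
Constraint 1 (W < V) on D(W)={3,5,7} D(V)={3,4,5,7}: W {3,5,7}->{3,5}; V {3,4,5,7}->{4,5,7}
Constraint 2 (Y != U) on D(Y)={2,3,4,5,8} D(U)={1,3,4,5,6,8}: no change
Constraint 3 (Y + V = U) on D(Y)={2,3,4,5,8} D(V)={4,5,7} D(U)={1,3,4,5,6,8}: Y {2,3,4,5,8}->{2,3,4}; V {4,5,7}->{4,5}; U {1,3,4,5,6,8}->{6,8}
Constraint 4 (U != Y) on D(U)={6,8} D(Y)={2,3,4}: no change
So after all 4 constraints: D(U) = {6,8}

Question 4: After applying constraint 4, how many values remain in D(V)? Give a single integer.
Answer: 2

Derivation:
Constraint 1 (W < V) on D(W)={3,5,7} D(V)={3,4,5,7}: W {3,5,7}->{3,5}; V {3,4,5,7}->{4,5,7}
Constraint 2 (Y != U) on D(Y)={2,3,4,5,8} D(U)={1,3,4,5,6,8}: no change
Constraint 3 (Y + V = U) on D(Y)={2,3,4,5,8} D(V)={4,5,7} D(U)={1,3,4,5,6,8}: Y {2,3,4,5,8}->{2,3,4}; V {4,5,7}->{4,5}; U {1,3,4,5,6,8}->{6,8}
Constraint 4 (U != Y) on D(U)={6,8} D(Y)={2,3,4}: no change
So after constraint 4: D(V)={4,5}, size = 2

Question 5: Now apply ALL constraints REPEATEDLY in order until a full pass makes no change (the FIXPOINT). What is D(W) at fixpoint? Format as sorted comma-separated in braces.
Answer: {3}

Derivation:
pass 0 (initial): D(W)={3,5,7}
pass 1: U {1,3,4,5,6,8}->{6,8}; V {3,4,5,7}->{4,5}; W {3,5,7}->{3,5}; Y {2,3,4,5,8}->{2,3,4}
pass 2: W {3,5}->{3}
pass 3: no change
Fixpoint after 3 passes: D(W) = {3}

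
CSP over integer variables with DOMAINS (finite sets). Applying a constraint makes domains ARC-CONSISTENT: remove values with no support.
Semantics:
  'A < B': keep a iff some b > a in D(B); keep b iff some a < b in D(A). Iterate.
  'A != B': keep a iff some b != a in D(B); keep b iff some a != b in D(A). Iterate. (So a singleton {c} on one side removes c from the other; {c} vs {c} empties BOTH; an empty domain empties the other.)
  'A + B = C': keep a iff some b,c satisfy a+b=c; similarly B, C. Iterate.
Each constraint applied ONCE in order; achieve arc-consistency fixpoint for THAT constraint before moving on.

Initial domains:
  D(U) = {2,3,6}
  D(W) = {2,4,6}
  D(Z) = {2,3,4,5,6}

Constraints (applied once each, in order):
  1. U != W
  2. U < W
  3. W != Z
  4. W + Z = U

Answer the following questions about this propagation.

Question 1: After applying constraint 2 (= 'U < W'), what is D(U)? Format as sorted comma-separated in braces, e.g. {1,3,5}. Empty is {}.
Answer: {2,3}

Derivation:
Constraint 1 (U != W) on D(U)={2,3,6} D(W)={2,4,6}: no change
Constraint 2 (U < W) on D(U)={2,3,6} D(W)={2,4,6}: U {2,3,6}->{2,3}; W {2,4,6}->{4,6}
So after constraint 2: D(U) = {2,3}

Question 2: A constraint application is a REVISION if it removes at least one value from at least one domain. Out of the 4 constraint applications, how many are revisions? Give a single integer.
Constraint 1 (U != W) on D(U)={2,3,6} D(W)={2,4,6}: no change => not a revision
Constraint 2 (U < W) on D(U)={2,3,6} D(W)={2,4,6}: U {2,3,6}->{2,3}; W {2,4,6}->{4,6} => REVISION
Constraint 3 (W != Z) on D(W)={4,6} D(Z)={2,3,4,5,6}: no change => not a revision
Constraint 4 (W + Z = U) on D(W)={4,6} D(Z)={2,3,4,5,6} D(U)={2,3}: W {4,6}->{}; Z {2,3,4,5,6}->{}; U {2,3}->{} => REVISION
Total revisions = 2

Answer: 2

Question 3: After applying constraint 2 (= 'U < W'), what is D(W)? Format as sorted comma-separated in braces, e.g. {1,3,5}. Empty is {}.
Constraint 1 (U != W) on D(U)={2,3,6} D(W)={2,4,6}: no change
Constraint 2 (U < W) on D(U)={2,3,6} D(W)={2,4,6}: U {2,3,6}->{2,3}; W {2,4,6}->{4,6}
So after constraint 2: D(W) = {4,6}

Answer: {4,6}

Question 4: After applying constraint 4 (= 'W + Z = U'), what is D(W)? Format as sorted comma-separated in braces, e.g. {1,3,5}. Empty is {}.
Constraint 1 (U != W) on D(U)={2,3,6} D(W)={2,4,6}: no change
Constraint 2 (U < W) on D(U)={2,3,6} D(W)={2,4,6}: U {2,3,6}->{2,3}; W {2,4,6}->{4,6}
Constraint 3 (W != Z) on D(W)={4,6} D(Z)={2,3,4,5,6}: no change
Constraint 4 (W + Z = U) on D(W)={4,6} D(Z)={2,3,4,5,6} D(U)={2,3}: W {4,6}->{}; Z {2,3,4,5,6}->{}; U {2,3}->{}
So after constraint 4: D(W) = {}

Answer: {}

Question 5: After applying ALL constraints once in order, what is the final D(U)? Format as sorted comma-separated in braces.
Constraint 1 (U != W) on D(U)={2,3,6} D(W)={2,4,6}: no change
Constraint 2 (U < W) on D(U)={2,3,6} D(W)={2,4,6}: U {2,3,6}->{2,3}; W {2,4,6}->{4,6}
Constraint 3 (W != Z) on D(W)={4,6} D(Z)={2,3,4,5,6}: no change
Constraint 4 (W + Z = U) on D(W)={4,6} D(Z)={2,3,4,5,6} D(U)={2,3}: W {4,6}->{}; Z {2,3,4,5,6}->{}; U {2,3}->{}
So after all 4 constraints: D(U) = {}

Answer: {}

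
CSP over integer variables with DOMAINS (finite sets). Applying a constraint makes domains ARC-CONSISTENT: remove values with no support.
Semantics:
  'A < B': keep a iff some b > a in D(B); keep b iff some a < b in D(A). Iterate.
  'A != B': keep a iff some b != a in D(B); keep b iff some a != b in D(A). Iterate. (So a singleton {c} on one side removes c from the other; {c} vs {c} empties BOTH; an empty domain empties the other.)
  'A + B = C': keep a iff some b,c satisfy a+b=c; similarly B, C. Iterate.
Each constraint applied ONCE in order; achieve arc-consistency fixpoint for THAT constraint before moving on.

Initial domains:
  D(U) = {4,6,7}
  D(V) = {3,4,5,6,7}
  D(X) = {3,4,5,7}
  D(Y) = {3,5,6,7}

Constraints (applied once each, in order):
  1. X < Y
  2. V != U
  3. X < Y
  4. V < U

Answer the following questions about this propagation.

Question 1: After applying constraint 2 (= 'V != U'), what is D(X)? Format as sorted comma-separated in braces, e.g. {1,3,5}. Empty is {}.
Answer: {3,4,5}

Derivation:
Constraint 1 (X < Y) on D(X)={3,4,5,7} D(Y)={3,5,6,7}: X {3,4,5,7}->{3,4,5}; Y {3,5,6,7}->{5,6,7}
Constraint 2 (V != U) on D(V)={3,4,5,6,7} D(U)={4,6,7}: no change
So after constraint 2: D(X) = {3,4,5}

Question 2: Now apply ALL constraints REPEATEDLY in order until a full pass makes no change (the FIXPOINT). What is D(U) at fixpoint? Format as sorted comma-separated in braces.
Answer: {4,6,7}

Derivation:
pass 0 (initial): D(U)={4,6,7}
pass 1: V {3,4,5,6,7}->{3,4,5,6}; X {3,4,5,7}->{3,4,5}; Y {3,5,6,7}->{5,6,7}
pass 2: no change
Fixpoint after 2 passes: D(U) = {4,6,7}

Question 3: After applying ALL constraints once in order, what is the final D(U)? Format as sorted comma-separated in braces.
Answer: {4,6,7}

Derivation:
Constraint 1 (X < Y) on D(X)={3,4,5,7} D(Y)={3,5,6,7}: X {3,4,5,7}->{3,4,5}; Y {3,5,6,7}->{5,6,7}
Constraint 2 (V != U) on D(V)={3,4,5,6,7} D(U)={4,6,7}: no change
Constraint 3 (X < Y) on D(X)={3,4,5} D(Y)={5,6,7}: no change
Constraint 4 (V < U) on D(V)={3,4,5,6,7} D(U)={4,6,7}: V {3,4,5,6,7}->{3,4,5,6}
So after all 4 constraints: D(U) = {4,6,7}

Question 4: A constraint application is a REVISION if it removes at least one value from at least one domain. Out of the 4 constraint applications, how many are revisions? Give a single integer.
Constraint 1 (X < Y) on D(X)={3,4,5,7} D(Y)={3,5,6,7}: X {3,4,5,7}->{3,4,5}; Y {3,5,6,7}->{5,6,7} => REVISION
Constraint 2 (V != U) on D(V)={3,4,5,6,7} D(U)={4,6,7}: no change => not a revision
Constraint 3 (X < Y) on D(X)={3,4,5} D(Y)={5,6,7}: no change => not a revision
Constraint 4 (V < U) on D(V)={3,4,5,6,7} D(U)={4,6,7}: V {3,4,5,6,7}->{3,4,5,6} => REVISION
Total revisions = 2

Answer: 2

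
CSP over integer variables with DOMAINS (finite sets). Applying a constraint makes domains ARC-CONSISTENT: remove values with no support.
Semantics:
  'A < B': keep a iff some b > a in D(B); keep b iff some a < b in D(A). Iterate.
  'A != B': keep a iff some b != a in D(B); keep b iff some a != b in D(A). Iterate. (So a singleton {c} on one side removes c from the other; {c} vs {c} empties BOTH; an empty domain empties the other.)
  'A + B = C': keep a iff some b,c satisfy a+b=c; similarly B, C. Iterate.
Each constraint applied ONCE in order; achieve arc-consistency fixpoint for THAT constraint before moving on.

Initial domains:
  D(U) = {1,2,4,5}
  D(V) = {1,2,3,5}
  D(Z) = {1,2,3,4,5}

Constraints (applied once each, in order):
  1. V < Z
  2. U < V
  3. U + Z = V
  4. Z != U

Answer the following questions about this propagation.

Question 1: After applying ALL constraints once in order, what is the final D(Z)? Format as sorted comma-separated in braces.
Constraint 1 (V < Z) on D(V)={1,2,3,5} D(Z)={1,2,3,4,5}: V {1,2,3,5}->{1,2,3}; Z {1,2,3,4,5}->{2,3,4,5}
Constraint 2 (U < V) on D(U)={1,2,4,5} D(V)={1,2,3}: U {1,2,4,5}->{1,2}; V {1,2,3}->{2,3}
Constraint 3 (U + Z = V) on D(U)={1,2} D(Z)={2,3,4,5} D(V)={2,3}: U {1,2}->{1}; Z {2,3,4,5}->{2}; V {2,3}->{3}
Constraint 4 (Z != U) on D(Z)={2} D(U)={1}: no change
So after all 4 constraints: D(Z) = {2}

Answer: {2}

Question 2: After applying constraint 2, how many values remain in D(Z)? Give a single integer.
Constraint 1 (V < Z) on D(V)={1,2,3,5} D(Z)={1,2,3,4,5}: V {1,2,3,5}->{1,2,3}; Z {1,2,3,4,5}->{2,3,4,5}
Constraint 2 (U < V) on D(U)={1,2,4,5} D(V)={1,2,3}: U {1,2,4,5}->{1,2}; V {1,2,3}->{2,3}
So after constraint 2: D(Z)={2,3,4,5}, size = 4

Answer: 4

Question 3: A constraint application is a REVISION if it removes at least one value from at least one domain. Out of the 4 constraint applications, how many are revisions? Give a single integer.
Answer: 3

Derivation:
Constraint 1 (V < Z) on D(V)={1,2,3,5} D(Z)={1,2,3,4,5}: V {1,2,3,5}->{1,2,3}; Z {1,2,3,4,5}->{2,3,4,5} => REVISION
Constraint 2 (U < V) on D(U)={1,2,4,5} D(V)={1,2,3}: U {1,2,4,5}->{1,2}; V {1,2,3}->{2,3} => REVISION
Constraint 3 (U + Z = V) on D(U)={1,2} D(Z)={2,3,4,5} D(V)={2,3}: U {1,2}->{1}; Z {2,3,4,5}->{2}; V {2,3}->{3} => REVISION
Constraint 4 (Z != U) on D(Z)={2} D(U)={1}: no change => not a revision
Total revisions = 3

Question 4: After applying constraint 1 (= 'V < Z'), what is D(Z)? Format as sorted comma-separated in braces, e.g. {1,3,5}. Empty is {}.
Constraint 1 (V < Z) on D(V)={1,2,3,5} D(Z)={1,2,3,4,5}: V {1,2,3,5}->{1,2,3}; Z {1,2,3,4,5}->{2,3,4,5}
So after constraint 1: D(Z) = {2,3,4,5}

Answer: {2,3,4,5}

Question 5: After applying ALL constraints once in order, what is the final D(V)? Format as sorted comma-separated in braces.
Constraint 1 (V < Z) on D(V)={1,2,3,5} D(Z)={1,2,3,4,5}: V {1,2,3,5}->{1,2,3}; Z {1,2,3,4,5}->{2,3,4,5}
Constraint 2 (U < V) on D(U)={1,2,4,5} D(V)={1,2,3}: U {1,2,4,5}->{1,2}; V {1,2,3}->{2,3}
Constraint 3 (U + Z = V) on D(U)={1,2} D(Z)={2,3,4,5} D(V)={2,3}: U {1,2}->{1}; Z {2,3,4,5}->{2}; V {2,3}->{3}
Constraint 4 (Z != U) on D(Z)={2} D(U)={1}: no change
So after all 4 constraints: D(V) = {3}

Answer: {3}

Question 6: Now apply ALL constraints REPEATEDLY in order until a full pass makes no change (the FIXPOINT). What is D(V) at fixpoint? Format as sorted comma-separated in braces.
pass 0 (initial): D(V)={1,2,3,5}
pass 1: U {1,2,4,5}->{1}; V {1,2,3,5}->{3}; Z {1,2,3,4,5}->{2}
pass 2: U {1}->{}; V {3}->{}; Z {2}->{}
pass 3: no change
Fixpoint after 3 passes: D(V) = {}

Answer: {}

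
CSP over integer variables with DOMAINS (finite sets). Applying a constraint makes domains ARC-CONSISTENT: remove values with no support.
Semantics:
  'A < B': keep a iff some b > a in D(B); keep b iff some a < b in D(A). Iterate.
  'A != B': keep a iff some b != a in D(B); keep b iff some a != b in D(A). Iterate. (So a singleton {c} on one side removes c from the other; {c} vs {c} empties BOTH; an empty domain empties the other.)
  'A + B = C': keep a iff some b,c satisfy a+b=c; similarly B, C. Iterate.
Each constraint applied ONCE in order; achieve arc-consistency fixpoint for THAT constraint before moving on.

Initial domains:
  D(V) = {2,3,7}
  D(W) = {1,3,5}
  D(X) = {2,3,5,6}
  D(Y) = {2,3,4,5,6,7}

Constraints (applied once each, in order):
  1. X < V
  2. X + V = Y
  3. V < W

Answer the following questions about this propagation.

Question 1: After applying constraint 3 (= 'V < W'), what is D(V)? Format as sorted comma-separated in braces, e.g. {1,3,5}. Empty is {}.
Constraint 1 (X < V) on D(X)={2,3,5,6} D(V)={2,3,7}: V {2,3,7}->{3,7}
Constraint 2 (X + V = Y) on D(X)={2,3,5,6} D(V)={3,7} D(Y)={2,3,4,5,6,7}: X {2,3,5,6}->{2,3}; V {3,7}->{3}; Y {2,3,4,5,6,7}->{5,6}
Constraint 3 (V < W) on D(V)={3} D(W)={1,3,5}: W {1,3,5}->{5}
So after constraint 3: D(V) = {3}

Answer: {3}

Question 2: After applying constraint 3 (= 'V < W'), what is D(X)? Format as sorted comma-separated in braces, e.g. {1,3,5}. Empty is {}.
Answer: {2,3}

Derivation:
Constraint 1 (X < V) on D(X)={2,3,5,6} D(V)={2,3,7}: V {2,3,7}->{3,7}
Constraint 2 (X + V = Y) on D(X)={2,3,5,6} D(V)={3,7} D(Y)={2,3,4,5,6,7}: X {2,3,5,6}->{2,3}; V {3,7}->{3}; Y {2,3,4,5,6,7}->{5,6}
Constraint 3 (V < W) on D(V)={3} D(W)={1,3,5}: W {1,3,5}->{5}
So after constraint 3: D(X) = {2,3}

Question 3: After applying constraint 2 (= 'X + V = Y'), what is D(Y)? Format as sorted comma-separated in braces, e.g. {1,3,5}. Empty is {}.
Answer: {5,6}

Derivation:
Constraint 1 (X < V) on D(X)={2,3,5,6} D(V)={2,3,7}: V {2,3,7}->{3,7}
Constraint 2 (X + V = Y) on D(X)={2,3,5,6} D(V)={3,7} D(Y)={2,3,4,5,6,7}: X {2,3,5,6}->{2,3}; V {3,7}->{3}; Y {2,3,4,5,6,7}->{5,6}
So after constraint 2: D(Y) = {5,6}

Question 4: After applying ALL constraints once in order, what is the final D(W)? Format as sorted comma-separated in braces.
Answer: {5}

Derivation:
Constraint 1 (X < V) on D(X)={2,3,5,6} D(V)={2,3,7}: V {2,3,7}->{3,7}
Constraint 2 (X + V = Y) on D(X)={2,3,5,6} D(V)={3,7} D(Y)={2,3,4,5,6,7}: X {2,3,5,6}->{2,3}; V {3,7}->{3}; Y {2,3,4,5,6,7}->{5,6}
Constraint 3 (V < W) on D(V)={3} D(W)={1,3,5}: W {1,3,5}->{5}
So after all 3 constraints: D(W) = {5}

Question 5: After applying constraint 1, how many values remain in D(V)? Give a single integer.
Answer: 2

Derivation:
Constraint 1 (X < V) on D(X)={2,3,5,6} D(V)={2,3,7}: V {2,3,7}->{3,7}
So after constraint 1: D(V)={3,7}, size = 2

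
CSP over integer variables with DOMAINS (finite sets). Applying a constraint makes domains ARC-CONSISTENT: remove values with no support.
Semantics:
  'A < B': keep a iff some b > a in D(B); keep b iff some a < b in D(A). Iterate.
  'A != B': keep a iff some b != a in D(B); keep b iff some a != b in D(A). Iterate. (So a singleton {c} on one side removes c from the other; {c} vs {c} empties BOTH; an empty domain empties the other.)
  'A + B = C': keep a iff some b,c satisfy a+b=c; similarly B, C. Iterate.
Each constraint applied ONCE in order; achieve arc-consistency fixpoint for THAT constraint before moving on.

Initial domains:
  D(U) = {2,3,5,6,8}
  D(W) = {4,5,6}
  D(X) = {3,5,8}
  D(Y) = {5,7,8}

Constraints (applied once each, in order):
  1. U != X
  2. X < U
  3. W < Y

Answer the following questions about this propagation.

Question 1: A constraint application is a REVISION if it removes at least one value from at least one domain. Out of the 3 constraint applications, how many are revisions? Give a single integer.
Constraint 1 (U != X) on D(U)={2,3,5,6,8} D(X)={3,5,8}: no change => not a revision
Constraint 2 (X < U) on D(X)={3,5,8} D(U)={2,3,5,6,8}: X {3,5,8}->{3,5}; U {2,3,5,6,8}->{5,6,8} => REVISION
Constraint 3 (W < Y) on D(W)={4,5,6} D(Y)={5,7,8}: no change => not a revision
Total revisions = 1

Answer: 1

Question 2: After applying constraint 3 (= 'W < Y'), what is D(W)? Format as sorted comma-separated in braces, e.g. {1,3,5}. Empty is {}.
Constraint 1 (U != X) on D(U)={2,3,5,6,8} D(X)={3,5,8}: no change
Constraint 2 (X < U) on D(X)={3,5,8} D(U)={2,3,5,6,8}: X {3,5,8}->{3,5}; U {2,3,5,6,8}->{5,6,8}
Constraint 3 (W < Y) on D(W)={4,5,6} D(Y)={5,7,8}: no change
So after constraint 3: D(W) = {4,5,6}

Answer: {4,5,6}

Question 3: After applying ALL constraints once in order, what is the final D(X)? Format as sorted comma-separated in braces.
Answer: {3,5}

Derivation:
Constraint 1 (U != X) on D(U)={2,3,5,6,8} D(X)={3,5,8}: no change
Constraint 2 (X < U) on D(X)={3,5,8} D(U)={2,3,5,6,8}: X {3,5,8}->{3,5}; U {2,3,5,6,8}->{5,6,8}
Constraint 3 (W < Y) on D(W)={4,5,6} D(Y)={5,7,8}: no change
So after all 3 constraints: D(X) = {3,5}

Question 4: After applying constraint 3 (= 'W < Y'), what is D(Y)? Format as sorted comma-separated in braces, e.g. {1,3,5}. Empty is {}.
Answer: {5,7,8}

Derivation:
Constraint 1 (U != X) on D(U)={2,3,5,6,8} D(X)={3,5,8}: no change
Constraint 2 (X < U) on D(X)={3,5,8} D(U)={2,3,5,6,8}: X {3,5,8}->{3,5}; U {2,3,5,6,8}->{5,6,8}
Constraint 3 (W < Y) on D(W)={4,5,6} D(Y)={5,7,8}: no change
So after constraint 3: D(Y) = {5,7,8}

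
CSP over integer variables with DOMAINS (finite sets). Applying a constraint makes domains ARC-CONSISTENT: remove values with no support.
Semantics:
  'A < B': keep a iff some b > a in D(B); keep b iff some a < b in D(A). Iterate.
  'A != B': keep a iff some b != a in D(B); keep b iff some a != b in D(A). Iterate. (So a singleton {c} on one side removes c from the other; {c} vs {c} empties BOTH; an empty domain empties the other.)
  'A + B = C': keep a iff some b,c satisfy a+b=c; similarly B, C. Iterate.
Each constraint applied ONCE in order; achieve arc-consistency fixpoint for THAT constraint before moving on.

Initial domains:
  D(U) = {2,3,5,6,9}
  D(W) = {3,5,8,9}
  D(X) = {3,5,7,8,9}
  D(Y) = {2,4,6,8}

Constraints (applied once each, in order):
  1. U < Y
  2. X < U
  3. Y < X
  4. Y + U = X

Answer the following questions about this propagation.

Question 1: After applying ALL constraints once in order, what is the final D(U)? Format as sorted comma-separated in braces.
Constraint 1 (U < Y) on D(U)={2,3,5,6,9} D(Y)={2,4,6,8}: U {2,3,5,6,9}->{2,3,5,6}; Y {2,4,6,8}->{4,6,8}
Constraint 2 (X < U) on D(X)={3,5,7,8,9} D(U)={2,3,5,6}: X {3,5,7,8,9}->{3,5}; U {2,3,5,6}->{5,6}
Constraint 3 (Y < X) on D(Y)={4,6,8} D(X)={3,5}: Y {4,6,8}->{4}; X {3,5}->{5}
Constraint 4 (Y + U = X) on D(Y)={4} D(U)={5,6} D(X)={5}: Y {4}->{}; U {5,6}->{}; X {5}->{}
So after all 4 constraints: D(U) = {}

Answer: {}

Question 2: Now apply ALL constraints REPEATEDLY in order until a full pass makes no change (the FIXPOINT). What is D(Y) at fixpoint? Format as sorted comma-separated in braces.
pass 0 (initial): D(Y)={2,4,6,8}
pass 1: U {2,3,5,6,9}->{}; X {3,5,7,8,9}->{}; Y {2,4,6,8}->{}
pass 2: no change
Fixpoint after 2 passes: D(Y) = {}

Answer: {}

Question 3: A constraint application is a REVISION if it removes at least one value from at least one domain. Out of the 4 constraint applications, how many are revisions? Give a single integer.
Answer: 4

Derivation:
Constraint 1 (U < Y) on D(U)={2,3,5,6,9} D(Y)={2,4,6,8}: U {2,3,5,6,9}->{2,3,5,6}; Y {2,4,6,8}->{4,6,8} => REVISION
Constraint 2 (X < U) on D(X)={3,5,7,8,9} D(U)={2,3,5,6}: X {3,5,7,8,9}->{3,5}; U {2,3,5,6}->{5,6} => REVISION
Constraint 3 (Y < X) on D(Y)={4,6,8} D(X)={3,5}: Y {4,6,8}->{4}; X {3,5}->{5} => REVISION
Constraint 4 (Y + U = X) on D(Y)={4} D(U)={5,6} D(X)={5}: Y {4}->{}; U {5,6}->{}; X {5}->{} => REVISION
Total revisions = 4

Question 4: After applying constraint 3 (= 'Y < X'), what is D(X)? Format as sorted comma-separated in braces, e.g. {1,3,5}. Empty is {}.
Constraint 1 (U < Y) on D(U)={2,3,5,6,9} D(Y)={2,4,6,8}: U {2,3,5,6,9}->{2,3,5,6}; Y {2,4,6,8}->{4,6,8}
Constraint 2 (X < U) on D(X)={3,5,7,8,9} D(U)={2,3,5,6}: X {3,5,7,8,9}->{3,5}; U {2,3,5,6}->{5,6}
Constraint 3 (Y < X) on D(Y)={4,6,8} D(X)={3,5}: Y {4,6,8}->{4}; X {3,5}->{5}
So after constraint 3: D(X) = {5}

Answer: {5}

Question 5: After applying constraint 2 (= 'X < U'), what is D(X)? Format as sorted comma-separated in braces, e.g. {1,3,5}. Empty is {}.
Constraint 1 (U < Y) on D(U)={2,3,5,6,9} D(Y)={2,4,6,8}: U {2,3,5,6,9}->{2,3,5,6}; Y {2,4,6,8}->{4,6,8}
Constraint 2 (X < U) on D(X)={3,5,7,8,9} D(U)={2,3,5,6}: X {3,5,7,8,9}->{3,5}; U {2,3,5,6}->{5,6}
So after constraint 2: D(X) = {3,5}

Answer: {3,5}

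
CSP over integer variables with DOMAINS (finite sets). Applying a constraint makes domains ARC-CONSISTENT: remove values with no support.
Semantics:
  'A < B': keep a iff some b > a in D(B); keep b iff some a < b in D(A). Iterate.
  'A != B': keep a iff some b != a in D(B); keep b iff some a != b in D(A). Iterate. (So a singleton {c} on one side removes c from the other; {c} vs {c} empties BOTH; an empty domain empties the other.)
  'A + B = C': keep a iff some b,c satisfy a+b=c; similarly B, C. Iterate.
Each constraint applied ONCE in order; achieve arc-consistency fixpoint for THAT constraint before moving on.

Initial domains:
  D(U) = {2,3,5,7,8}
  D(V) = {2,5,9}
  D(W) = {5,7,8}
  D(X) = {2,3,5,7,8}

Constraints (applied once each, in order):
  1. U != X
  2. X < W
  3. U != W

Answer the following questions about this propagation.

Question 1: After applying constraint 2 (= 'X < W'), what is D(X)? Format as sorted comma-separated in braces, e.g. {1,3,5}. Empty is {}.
Answer: {2,3,5,7}

Derivation:
Constraint 1 (U != X) on D(U)={2,3,5,7,8} D(X)={2,3,5,7,8}: no change
Constraint 2 (X < W) on D(X)={2,3,5,7,8} D(W)={5,7,8}: X {2,3,5,7,8}->{2,3,5,7}
So after constraint 2: D(X) = {2,3,5,7}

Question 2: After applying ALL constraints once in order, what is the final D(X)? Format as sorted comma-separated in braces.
Answer: {2,3,5,7}

Derivation:
Constraint 1 (U != X) on D(U)={2,3,5,7,8} D(X)={2,3,5,7,8}: no change
Constraint 2 (X < W) on D(X)={2,3,5,7,8} D(W)={5,7,8}: X {2,3,5,7,8}->{2,3,5,7}
Constraint 3 (U != W) on D(U)={2,3,5,7,8} D(W)={5,7,8}: no change
So after all 3 constraints: D(X) = {2,3,5,7}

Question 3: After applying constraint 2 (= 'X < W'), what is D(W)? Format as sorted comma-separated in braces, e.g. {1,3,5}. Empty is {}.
Constraint 1 (U != X) on D(U)={2,3,5,7,8} D(X)={2,3,5,7,8}: no change
Constraint 2 (X < W) on D(X)={2,3,5,7,8} D(W)={5,7,8}: X {2,3,5,7,8}->{2,3,5,7}
So after constraint 2: D(W) = {5,7,8}

Answer: {5,7,8}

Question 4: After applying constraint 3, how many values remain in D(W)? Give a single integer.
Constraint 1 (U != X) on D(U)={2,3,5,7,8} D(X)={2,3,5,7,8}: no change
Constraint 2 (X < W) on D(X)={2,3,5,7,8} D(W)={5,7,8}: X {2,3,5,7,8}->{2,3,5,7}
Constraint 3 (U != W) on D(U)={2,3,5,7,8} D(W)={5,7,8}: no change
So after constraint 3: D(W)={5,7,8}, size = 3

Answer: 3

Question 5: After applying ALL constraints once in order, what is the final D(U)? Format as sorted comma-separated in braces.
Constraint 1 (U != X) on D(U)={2,3,5,7,8} D(X)={2,3,5,7,8}: no change
Constraint 2 (X < W) on D(X)={2,3,5,7,8} D(W)={5,7,8}: X {2,3,5,7,8}->{2,3,5,7}
Constraint 3 (U != W) on D(U)={2,3,5,7,8} D(W)={5,7,8}: no change
So after all 3 constraints: D(U) = {2,3,5,7,8}

Answer: {2,3,5,7,8}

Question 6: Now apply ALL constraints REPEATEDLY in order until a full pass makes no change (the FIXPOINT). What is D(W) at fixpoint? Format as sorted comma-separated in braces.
pass 0 (initial): D(W)={5,7,8}
pass 1: X {2,3,5,7,8}->{2,3,5,7}
pass 2: no change
Fixpoint after 2 passes: D(W) = {5,7,8}

Answer: {5,7,8}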